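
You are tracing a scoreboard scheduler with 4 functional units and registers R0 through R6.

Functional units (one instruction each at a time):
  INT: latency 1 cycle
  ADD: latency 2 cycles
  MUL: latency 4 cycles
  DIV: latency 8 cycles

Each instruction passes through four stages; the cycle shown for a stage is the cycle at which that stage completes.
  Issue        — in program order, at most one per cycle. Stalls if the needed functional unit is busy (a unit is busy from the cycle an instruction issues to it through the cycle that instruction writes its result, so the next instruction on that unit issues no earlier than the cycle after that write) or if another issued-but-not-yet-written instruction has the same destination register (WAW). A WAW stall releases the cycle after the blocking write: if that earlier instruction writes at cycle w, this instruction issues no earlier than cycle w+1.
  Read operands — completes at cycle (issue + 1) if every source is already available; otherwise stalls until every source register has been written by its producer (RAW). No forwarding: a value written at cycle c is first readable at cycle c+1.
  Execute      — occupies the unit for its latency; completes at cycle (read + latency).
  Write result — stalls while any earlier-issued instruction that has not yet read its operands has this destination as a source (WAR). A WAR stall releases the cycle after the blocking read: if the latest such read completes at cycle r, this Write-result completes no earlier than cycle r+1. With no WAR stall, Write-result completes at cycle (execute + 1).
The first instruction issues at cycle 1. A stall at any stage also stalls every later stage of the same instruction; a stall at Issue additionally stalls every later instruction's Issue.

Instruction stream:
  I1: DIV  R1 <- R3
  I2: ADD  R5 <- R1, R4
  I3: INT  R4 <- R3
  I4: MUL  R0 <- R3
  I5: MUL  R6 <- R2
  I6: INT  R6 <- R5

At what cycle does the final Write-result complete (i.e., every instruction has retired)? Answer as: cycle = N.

[1] I1→DIV
[2] I1 RO, I2→ADD
[3] I3→INT
[4] I3 RO, I4→MUL
[5] I3 EX, I4 RO
[9] I4 EX
[10] I1 EX, I4 WR R0
[11] I1 WR R1, I5→MUL
[12] I2 RO, I5 RO
[13] I3 WR R4
[14] I2 EX
[15] I2 WR R5
[16] I5 EX
[17] I5 WR R6
[18] I6→INT
[19] I6 RO
[20] I6 EX
[21] I6 WR R6

cycle = 21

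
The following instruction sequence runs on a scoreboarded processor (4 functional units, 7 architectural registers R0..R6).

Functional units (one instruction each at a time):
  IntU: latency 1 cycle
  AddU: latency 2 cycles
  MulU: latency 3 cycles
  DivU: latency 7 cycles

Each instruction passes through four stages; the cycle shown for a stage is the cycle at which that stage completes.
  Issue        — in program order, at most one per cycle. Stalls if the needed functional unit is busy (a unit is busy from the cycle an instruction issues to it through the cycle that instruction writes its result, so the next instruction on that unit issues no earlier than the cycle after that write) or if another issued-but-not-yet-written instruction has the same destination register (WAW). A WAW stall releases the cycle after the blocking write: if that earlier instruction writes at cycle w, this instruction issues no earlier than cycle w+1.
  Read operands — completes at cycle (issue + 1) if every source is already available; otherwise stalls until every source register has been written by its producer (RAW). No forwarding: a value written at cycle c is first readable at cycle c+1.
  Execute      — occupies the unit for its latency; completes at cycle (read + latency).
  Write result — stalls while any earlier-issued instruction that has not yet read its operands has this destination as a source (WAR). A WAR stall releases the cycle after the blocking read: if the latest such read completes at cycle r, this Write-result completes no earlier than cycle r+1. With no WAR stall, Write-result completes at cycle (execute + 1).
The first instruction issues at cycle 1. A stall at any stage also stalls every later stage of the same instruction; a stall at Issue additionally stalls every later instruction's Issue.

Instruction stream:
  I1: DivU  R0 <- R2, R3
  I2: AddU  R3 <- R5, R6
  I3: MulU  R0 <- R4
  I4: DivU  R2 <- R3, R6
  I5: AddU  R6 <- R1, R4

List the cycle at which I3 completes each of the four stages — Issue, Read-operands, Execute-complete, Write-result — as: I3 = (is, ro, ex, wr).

[1] I1 dispatched to DivU
[2] I1 operands ready · I2 dispatched to AddU
[3] I2 operands ready
[5] I2 complete
[6] R3←I2
[9] I1 complete
[10] R0←I1
[11] I3 dispatched to MulU
[12] I3 operands ready · I4 dispatched to DivU
[13] I4 operands ready · I5 dispatched to AddU
[14] I5 operands ready
[15] I3 complete
[16] R0←I3 · I5 complete
[17] R6←I5
[20] I4 complete
[21] R2←I4

I3 = (11, 12, 15, 16)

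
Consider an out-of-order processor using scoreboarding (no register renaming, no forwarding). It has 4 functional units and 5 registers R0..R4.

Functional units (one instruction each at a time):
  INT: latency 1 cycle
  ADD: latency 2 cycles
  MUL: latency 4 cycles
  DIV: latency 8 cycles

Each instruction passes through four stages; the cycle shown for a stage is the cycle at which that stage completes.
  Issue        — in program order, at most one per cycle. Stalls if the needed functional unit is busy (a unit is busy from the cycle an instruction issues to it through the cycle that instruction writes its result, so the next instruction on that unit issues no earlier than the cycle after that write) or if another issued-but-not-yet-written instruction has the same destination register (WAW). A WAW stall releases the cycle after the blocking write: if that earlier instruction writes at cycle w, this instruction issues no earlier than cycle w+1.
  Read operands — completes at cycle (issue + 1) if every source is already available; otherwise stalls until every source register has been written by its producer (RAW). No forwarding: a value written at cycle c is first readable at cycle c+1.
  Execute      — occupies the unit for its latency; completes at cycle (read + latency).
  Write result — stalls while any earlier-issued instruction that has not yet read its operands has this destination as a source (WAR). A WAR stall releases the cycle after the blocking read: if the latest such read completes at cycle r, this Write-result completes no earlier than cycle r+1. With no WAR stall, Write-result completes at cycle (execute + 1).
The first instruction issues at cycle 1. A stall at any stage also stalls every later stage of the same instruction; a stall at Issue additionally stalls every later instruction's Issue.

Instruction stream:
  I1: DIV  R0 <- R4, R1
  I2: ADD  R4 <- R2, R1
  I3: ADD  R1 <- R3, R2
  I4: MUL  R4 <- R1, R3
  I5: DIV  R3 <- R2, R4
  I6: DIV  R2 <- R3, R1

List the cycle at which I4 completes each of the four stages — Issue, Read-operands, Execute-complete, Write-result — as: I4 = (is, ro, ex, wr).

I4 = (8, 12, 16, 17)

[I1] 1/2/10/11
[I2] 2/3/5/6
[I3] 7/8/10/11  (struct: ADD busy until I2 writes@6)
[I4] 8/12/16/17  (RAW R1: wait I3 write@11)
[I5] 12/18/26/27  (struct: DIV busy until I1 writes@11; RAW R4: wait I4 write@17)
[I6] 28/29/37/38  (struct: DIV busy until I5 writes@27)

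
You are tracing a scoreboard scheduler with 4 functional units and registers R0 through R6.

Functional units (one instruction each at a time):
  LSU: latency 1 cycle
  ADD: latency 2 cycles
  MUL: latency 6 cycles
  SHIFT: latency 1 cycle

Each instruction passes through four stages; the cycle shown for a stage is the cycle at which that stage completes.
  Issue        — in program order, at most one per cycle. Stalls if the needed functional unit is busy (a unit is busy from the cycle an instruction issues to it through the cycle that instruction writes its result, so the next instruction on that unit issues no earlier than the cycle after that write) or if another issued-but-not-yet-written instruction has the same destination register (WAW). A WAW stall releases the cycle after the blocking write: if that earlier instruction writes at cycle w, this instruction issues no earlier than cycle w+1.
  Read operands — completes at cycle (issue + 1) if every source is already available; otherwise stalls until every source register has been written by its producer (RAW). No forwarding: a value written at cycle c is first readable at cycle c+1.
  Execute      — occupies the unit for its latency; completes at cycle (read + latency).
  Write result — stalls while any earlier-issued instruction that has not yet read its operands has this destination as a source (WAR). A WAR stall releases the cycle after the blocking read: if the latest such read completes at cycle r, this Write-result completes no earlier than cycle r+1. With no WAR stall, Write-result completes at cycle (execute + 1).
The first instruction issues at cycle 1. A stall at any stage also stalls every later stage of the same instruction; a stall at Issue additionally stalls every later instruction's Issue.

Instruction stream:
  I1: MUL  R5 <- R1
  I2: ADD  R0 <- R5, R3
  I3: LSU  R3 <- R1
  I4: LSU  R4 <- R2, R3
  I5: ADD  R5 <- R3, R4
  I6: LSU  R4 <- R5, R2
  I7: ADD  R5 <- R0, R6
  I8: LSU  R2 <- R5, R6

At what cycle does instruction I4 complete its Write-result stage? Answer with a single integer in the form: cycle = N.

t=1  I1 dispatched to MUL
t=2  I1 operands ready, I2 dispatched to ADD
t=3  I3 dispatched to LSU
t=4  I3 operands ready
t=5  I3 complete
t=8  I1 complete
t=9  R5←I1
t=10  I2 operands ready
t=11  R3←I3
t=12  I2 complete, I4 dispatched to LSU
t=13  R0←I2, I4 operands ready
t=14  I4 complete, I5 dispatched to ADD
t=15  R4←I4
t=16  I5 operands ready, I6 dispatched to LSU
t=18  I5 complete
t=19  R5←I5
t=20  I6 operands ready, I7 dispatched to ADD
t=21  I6 complete, I7 operands ready
t=22  R4←I6
t=23  I7 complete, I8 dispatched to LSU
t=24  R5←I7
t=25  I8 operands ready
t=26  I8 complete
t=27  R2←I8

cycle = 15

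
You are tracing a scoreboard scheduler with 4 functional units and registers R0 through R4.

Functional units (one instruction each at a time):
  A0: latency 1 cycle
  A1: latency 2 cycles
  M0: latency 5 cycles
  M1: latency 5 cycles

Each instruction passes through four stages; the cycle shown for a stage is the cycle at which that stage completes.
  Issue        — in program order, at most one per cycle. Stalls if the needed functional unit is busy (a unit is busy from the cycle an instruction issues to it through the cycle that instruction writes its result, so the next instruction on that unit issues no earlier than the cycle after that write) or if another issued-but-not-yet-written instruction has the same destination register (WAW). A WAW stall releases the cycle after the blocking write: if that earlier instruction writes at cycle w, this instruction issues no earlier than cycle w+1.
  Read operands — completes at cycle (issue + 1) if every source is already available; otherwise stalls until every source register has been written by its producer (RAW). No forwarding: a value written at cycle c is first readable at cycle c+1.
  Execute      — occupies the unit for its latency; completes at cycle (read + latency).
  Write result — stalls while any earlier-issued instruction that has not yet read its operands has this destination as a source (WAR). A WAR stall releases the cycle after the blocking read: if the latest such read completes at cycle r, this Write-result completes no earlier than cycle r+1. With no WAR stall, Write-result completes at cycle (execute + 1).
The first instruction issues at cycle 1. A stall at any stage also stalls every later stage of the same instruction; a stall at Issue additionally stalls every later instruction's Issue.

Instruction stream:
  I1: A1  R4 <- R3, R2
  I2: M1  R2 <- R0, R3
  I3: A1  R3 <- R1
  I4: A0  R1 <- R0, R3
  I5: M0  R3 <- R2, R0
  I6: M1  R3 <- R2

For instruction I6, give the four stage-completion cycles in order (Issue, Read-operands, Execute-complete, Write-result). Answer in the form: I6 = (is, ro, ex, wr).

  I1 | 1 | 2 | 4 | 5
  I2 | 2 | 3 | 8 | 9
  I3 | 6 | 7 | 9 | 10   struct: A1 busy until I1 writes@5
  I4 | 7 | 11 | 12 | 13   RAW R3: wait I3 write@10
  I5 | 11 | 12 | 17 | 18   WAW R3: wait I3 write@10
  I6 | 19 | 20 | 25 | 26   WAW R3: wait I5 write@18

I6 = (19, 20, 25, 26)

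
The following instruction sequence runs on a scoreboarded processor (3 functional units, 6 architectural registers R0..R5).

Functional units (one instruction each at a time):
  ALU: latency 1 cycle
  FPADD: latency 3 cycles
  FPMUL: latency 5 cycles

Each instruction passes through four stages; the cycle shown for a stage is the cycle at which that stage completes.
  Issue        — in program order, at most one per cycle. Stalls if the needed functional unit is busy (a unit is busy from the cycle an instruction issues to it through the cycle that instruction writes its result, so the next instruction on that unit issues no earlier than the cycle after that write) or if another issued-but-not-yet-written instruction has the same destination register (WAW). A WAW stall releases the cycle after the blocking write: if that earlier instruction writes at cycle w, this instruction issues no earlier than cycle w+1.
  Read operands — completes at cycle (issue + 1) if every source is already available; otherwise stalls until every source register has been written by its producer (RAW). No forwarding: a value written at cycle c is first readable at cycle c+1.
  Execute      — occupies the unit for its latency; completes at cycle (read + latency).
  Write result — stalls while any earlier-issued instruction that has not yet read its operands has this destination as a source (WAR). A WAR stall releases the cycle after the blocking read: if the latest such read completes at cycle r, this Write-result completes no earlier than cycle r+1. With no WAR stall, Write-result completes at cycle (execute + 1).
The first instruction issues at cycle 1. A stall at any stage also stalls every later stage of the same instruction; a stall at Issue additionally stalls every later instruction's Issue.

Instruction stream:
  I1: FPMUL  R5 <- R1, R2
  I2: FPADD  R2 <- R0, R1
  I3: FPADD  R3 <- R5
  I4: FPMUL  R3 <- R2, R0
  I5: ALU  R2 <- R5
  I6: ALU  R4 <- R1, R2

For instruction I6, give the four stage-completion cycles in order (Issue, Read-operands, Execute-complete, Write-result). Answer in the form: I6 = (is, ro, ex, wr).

I6 = (19, 20, 21, 22)

cycle 1: issue I1 (FPMUL)
cycle 2: I1 read-ops | issue I2 (FPADD)
cycle 3: I2 read-ops
cycle 6: I2 finished on FPADD
cycle 7: I1 finished on FPMUL | I2→R2
cycle 8: I1→R5 | issue I3 (FPADD)
cycle 9: I3 read-ops
cycle 12: I3 finished on FPADD
cycle 13: I3→R3
cycle 14: issue I4 (FPMUL)
cycle 15: I4 read-ops | issue I5 (ALU)
cycle 16: I5 read-ops
cycle 17: I5 finished on ALU
cycle 18: I5→R2
cycle 19: issue I6 (ALU)
cycle 20: I4 finished on FPMUL | I6 read-ops
cycle 21: I4→R3 | I6 finished on ALU
cycle 22: I6→R4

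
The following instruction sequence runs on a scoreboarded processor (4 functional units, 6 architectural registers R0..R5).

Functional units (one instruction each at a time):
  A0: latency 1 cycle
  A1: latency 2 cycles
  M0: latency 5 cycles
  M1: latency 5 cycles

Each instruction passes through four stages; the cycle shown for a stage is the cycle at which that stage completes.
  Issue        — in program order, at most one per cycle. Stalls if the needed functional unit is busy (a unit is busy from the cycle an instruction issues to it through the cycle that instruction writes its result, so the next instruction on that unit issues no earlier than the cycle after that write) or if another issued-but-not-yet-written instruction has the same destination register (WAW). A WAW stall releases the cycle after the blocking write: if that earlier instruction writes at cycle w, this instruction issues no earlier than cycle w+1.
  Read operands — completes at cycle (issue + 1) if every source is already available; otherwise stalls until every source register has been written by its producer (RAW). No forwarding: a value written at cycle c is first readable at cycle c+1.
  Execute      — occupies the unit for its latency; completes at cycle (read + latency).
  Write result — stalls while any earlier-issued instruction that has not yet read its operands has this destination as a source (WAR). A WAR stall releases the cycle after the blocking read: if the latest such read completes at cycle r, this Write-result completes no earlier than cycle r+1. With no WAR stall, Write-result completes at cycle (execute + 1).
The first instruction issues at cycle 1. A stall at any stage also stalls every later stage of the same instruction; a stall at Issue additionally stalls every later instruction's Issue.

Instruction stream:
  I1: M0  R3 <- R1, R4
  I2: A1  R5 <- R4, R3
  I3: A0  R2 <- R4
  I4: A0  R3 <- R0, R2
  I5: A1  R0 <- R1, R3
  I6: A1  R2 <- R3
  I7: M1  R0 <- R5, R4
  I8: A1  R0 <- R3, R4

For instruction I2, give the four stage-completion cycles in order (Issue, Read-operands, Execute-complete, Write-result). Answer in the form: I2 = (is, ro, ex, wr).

I2 = (2, 9, 11, 12)

I1  is:1  ro:2  ex:7  wr:8
I2  is:2  ro:9  ex:11  wr:12  — RAW R3: wait I1 write@8
I3  is:3  ro:4  ex:5  wr:6
I4  is:9  ro:10  ex:11  wr:12  — WAW R3: wait I1 write@8
I5  is:13  ro:14  ex:16  wr:17  — struct: A1 busy until I2 writes@12
I6  is:18  ro:19  ex:21  wr:22  — struct: A1 busy until I5 writes@17
I7  is:19  ro:20  ex:25  wr:26
I8  is:27  ro:28  ex:30  wr:31  — WAW R0: wait I7 write@26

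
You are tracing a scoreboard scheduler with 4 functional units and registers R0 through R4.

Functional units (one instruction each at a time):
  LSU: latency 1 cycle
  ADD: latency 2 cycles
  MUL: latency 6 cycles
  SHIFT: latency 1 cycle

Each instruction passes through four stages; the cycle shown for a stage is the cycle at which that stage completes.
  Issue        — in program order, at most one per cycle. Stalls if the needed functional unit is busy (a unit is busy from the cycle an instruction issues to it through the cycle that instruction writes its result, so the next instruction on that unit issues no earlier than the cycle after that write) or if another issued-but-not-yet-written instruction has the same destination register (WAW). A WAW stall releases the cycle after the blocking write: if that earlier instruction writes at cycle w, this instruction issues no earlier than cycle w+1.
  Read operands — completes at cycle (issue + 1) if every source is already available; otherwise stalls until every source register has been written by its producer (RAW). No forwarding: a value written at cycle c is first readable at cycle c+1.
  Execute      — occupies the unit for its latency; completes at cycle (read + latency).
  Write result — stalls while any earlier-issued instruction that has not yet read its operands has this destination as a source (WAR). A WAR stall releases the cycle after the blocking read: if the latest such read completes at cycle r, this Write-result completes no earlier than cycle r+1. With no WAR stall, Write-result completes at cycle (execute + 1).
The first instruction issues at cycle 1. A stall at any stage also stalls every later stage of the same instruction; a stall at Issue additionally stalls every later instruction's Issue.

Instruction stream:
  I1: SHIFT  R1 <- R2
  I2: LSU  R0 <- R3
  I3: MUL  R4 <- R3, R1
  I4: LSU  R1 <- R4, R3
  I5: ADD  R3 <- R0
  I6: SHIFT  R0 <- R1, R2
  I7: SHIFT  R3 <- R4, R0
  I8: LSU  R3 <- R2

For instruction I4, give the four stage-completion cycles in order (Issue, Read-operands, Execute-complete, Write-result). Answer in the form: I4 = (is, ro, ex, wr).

t=1  I1→SHIFT
t=2  I1 RO; I2→LSU
t=3  I1 EX; I2 RO; I3→MUL
t=4  I1 WR R1; I2 EX
t=5  I2 WR R0; I3 RO
t=6  I4→LSU
t=7  I5→ADD
t=8  I5 RO; I6→SHIFT
t=10  I5 EX
t=11  I3 EX
t=12  I3 WR R4
t=13  I4 RO
t=14  I4 EX; I5 WR R3
t=15  I4 WR R1
t=16  I6 RO
t=17  I6 EX
t=18  I6 WR R0
t=19  I7→SHIFT
t=20  I7 RO
t=21  I7 EX
t=22  I7 WR R3
t=23  I8→LSU
t=24  I8 RO
t=25  I8 EX
t=26  I8 WR R3

I4 = (6, 13, 14, 15)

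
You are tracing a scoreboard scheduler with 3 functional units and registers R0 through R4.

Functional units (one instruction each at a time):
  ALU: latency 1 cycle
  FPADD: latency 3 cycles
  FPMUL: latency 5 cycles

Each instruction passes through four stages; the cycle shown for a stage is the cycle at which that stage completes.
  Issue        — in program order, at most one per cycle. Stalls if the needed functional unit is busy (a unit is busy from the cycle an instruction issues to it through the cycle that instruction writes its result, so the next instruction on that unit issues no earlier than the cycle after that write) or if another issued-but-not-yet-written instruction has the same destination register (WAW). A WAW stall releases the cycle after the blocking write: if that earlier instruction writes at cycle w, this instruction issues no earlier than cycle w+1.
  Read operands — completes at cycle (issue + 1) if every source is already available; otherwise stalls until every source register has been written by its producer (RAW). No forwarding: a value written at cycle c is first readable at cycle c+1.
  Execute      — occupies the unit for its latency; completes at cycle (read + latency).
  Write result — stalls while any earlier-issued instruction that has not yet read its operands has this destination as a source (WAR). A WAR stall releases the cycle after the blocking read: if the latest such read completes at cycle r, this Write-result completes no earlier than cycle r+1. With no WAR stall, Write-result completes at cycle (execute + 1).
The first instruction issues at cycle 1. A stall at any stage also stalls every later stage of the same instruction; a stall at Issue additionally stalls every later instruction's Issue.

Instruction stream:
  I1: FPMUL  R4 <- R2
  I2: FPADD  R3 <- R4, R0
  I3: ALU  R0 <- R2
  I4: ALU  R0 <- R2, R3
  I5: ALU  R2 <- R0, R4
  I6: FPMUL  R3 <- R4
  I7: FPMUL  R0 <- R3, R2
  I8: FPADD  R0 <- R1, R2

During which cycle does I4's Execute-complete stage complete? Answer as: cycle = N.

I1  is:1  ro:2  ex:7  wr:8
I2  is:2  ro:9  ex:12  wr:13  — RAW R4: wait I1 write@8
I3  is:3  ro:4  ex:5  wr:10  — WAR R0: wait I2 read@9
I4  is:11  ro:14  ex:15  wr:16  — struct: ALU busy until I3 writes@10, RAW R3: wait I2 write@13
I5  is:17  ro:18  ex:19  wr:20  — struct: ALU busy until I4 writes@16
I6  is:18  ro:19  ex:24  wr:25
I7  is:26  ro:27  ex:32  wr:33  — struct: FPMUL busy until I6 writes@25
I8  is:34  ro:35  ex:38  wr:39  — WAW R0: wait I7 write@33

cycle = 15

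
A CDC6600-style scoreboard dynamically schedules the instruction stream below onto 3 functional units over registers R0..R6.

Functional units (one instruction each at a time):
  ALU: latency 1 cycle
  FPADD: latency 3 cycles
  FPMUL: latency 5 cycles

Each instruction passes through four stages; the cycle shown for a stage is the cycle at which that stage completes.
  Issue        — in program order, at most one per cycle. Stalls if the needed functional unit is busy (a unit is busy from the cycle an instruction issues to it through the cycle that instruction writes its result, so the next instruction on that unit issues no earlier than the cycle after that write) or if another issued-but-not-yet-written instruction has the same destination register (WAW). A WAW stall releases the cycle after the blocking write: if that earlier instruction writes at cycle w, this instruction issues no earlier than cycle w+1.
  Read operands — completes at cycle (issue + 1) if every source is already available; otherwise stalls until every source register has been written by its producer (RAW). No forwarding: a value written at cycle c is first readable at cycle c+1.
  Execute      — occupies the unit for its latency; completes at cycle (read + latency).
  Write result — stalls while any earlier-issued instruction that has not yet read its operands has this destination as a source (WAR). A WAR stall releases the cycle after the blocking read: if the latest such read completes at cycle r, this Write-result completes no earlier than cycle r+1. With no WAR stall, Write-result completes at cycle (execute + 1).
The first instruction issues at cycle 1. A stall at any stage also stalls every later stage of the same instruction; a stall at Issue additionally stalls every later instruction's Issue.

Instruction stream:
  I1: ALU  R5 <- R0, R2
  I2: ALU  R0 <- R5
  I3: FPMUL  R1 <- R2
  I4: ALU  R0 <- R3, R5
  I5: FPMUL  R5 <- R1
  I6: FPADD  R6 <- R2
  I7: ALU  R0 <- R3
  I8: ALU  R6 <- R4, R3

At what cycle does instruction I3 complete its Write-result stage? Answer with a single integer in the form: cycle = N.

I1  is:1  ro:2  ex:3  wr:4
I2  is:5  ro:6  ex:7  wr:8  — struct: ALU busy until I1 writes@4
I3  is:6  ro:7  ex:12  wr:13
I4  is:9  ro:10  ex:11  wr:12  — struct: ALU busy until I2 writes@8
I5  is:14  ro:15  ex:20  wr:21  — struct: FPMUL busy until I3 writes@13
I6  is:15  ro:16  ex:19  wr:20
I7  is:16  ro:17  ex:18  wr:19
I8  is:21  ro:22  ex:23  wr:24  — WAW R6: wait I6 write@20

cycle = 13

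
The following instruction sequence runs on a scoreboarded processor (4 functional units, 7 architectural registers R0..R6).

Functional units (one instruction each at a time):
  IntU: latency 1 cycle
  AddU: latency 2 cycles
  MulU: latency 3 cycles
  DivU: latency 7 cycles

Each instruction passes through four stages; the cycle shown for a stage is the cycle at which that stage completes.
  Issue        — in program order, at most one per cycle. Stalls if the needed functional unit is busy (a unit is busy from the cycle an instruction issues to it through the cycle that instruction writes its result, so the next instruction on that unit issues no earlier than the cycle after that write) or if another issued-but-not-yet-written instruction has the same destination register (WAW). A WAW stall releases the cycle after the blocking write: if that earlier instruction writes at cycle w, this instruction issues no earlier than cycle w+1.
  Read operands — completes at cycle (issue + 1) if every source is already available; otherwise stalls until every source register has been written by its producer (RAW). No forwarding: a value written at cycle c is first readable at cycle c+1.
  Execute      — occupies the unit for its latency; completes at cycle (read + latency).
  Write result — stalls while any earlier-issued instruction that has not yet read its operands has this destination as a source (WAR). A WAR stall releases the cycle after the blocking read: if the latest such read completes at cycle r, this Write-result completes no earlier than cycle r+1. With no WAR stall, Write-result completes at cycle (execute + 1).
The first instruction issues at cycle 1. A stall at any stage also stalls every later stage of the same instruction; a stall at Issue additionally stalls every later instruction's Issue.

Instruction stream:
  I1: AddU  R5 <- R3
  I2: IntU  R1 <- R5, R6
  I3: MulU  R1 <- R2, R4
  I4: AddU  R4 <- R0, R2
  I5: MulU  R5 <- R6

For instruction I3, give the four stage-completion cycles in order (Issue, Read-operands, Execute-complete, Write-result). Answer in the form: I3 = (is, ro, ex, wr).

t=1  I1 issues→AddU
t=2  I1 reads; I2 issues→IntU
t=4  I1 exec-done
t=5  I1 writes R5
t=6  I2 reads
t=7  I2 exec-done
t=8  I2 writes R1
t=9  I3 issues→MulU
t=10  I3 reads; I4 issues→AddU
t=11  I4 reads
t=13  I3 exec-done; I4 exec-done
t=14  I3 writes R1; I4 writes R4
t=15  I5 issues→MulU
t=16  I5 reads
t=19  I5 exec-done
t=20  I5 writes R5

I3 = (9, 10, 13, 14)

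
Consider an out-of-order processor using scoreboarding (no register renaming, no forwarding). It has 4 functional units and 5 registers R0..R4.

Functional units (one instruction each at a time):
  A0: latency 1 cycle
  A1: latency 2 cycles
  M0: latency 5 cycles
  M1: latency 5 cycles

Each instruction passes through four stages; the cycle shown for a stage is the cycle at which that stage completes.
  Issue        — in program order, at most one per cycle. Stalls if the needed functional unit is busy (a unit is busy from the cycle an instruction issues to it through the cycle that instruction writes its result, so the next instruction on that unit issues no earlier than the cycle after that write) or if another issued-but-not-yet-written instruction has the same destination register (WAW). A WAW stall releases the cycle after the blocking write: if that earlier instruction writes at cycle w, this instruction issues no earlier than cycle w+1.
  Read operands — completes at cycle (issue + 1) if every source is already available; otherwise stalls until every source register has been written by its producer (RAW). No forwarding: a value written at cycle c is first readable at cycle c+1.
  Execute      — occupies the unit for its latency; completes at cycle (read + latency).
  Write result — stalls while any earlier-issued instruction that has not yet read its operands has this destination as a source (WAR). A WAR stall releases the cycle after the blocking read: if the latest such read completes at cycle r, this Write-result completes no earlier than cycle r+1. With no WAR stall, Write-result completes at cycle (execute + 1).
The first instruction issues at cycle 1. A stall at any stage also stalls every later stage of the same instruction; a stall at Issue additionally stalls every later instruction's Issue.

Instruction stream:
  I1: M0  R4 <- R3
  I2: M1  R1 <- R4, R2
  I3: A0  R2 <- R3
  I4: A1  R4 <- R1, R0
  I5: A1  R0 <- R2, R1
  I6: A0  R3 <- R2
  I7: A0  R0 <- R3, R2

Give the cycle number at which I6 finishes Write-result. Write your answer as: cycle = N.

cycle = 24

c1: I1 dispatched to M0
c2: I1 operands ready · I2 dispatched to M1
c3: I3 dispatched to A0
c4: I3 operands ready
c5: I3 complete
c7: I1 complete
c8: R4←I1
c9: I2 operands ready · I4 dispatched to A1
c10: R2←I3
c14: I2 complete
c15: R1←I2
c16: I4 operands ready
c18: I4 complete
c19: R4←I4
c20: I5 dispatched to A1
c21: I5 operands ready · I6 dispatched to A0
c22: I6 operands ready
c23: I5 complete · I6 complete
c24: R0←I5 · R3←I6
c25: I7 dispatched to A0
c26: I7 operands ready
c27: I7 complete
c28: R0←I7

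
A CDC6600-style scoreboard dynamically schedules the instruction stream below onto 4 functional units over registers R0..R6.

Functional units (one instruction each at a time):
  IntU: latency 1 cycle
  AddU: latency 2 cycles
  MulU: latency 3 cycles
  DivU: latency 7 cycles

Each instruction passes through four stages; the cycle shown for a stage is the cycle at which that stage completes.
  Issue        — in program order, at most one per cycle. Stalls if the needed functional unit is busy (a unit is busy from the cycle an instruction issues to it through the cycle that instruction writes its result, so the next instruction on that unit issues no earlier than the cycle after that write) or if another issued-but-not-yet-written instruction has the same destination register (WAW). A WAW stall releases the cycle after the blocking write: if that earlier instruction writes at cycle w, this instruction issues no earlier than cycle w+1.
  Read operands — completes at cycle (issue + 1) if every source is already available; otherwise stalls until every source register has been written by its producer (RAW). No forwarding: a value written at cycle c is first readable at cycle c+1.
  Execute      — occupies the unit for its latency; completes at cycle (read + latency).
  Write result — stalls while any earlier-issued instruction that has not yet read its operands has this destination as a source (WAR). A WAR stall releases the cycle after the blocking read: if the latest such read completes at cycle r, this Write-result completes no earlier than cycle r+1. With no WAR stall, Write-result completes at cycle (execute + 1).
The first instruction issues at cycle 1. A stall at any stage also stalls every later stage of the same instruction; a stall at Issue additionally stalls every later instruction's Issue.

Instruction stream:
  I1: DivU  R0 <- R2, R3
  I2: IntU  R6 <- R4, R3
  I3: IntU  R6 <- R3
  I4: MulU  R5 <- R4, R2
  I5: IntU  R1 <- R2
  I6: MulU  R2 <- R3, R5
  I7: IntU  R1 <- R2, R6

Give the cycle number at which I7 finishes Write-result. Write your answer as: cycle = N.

[I1] 1/2/9/10
[I2] 2/3/4/5
[I3] 6/7/8/9  (struct: IntU busy until I2 writes@5)
[I4] 7/8/11/12
[I5] 10/11/12/13  (struct: IntU busy until I3 writes@9)
[I6] 13/14/17/18  (struct: MulU busy until I4 writes@12)
[I7] 14/19/20/21  (RAW R2: wait I6 write@18)

cycle = 21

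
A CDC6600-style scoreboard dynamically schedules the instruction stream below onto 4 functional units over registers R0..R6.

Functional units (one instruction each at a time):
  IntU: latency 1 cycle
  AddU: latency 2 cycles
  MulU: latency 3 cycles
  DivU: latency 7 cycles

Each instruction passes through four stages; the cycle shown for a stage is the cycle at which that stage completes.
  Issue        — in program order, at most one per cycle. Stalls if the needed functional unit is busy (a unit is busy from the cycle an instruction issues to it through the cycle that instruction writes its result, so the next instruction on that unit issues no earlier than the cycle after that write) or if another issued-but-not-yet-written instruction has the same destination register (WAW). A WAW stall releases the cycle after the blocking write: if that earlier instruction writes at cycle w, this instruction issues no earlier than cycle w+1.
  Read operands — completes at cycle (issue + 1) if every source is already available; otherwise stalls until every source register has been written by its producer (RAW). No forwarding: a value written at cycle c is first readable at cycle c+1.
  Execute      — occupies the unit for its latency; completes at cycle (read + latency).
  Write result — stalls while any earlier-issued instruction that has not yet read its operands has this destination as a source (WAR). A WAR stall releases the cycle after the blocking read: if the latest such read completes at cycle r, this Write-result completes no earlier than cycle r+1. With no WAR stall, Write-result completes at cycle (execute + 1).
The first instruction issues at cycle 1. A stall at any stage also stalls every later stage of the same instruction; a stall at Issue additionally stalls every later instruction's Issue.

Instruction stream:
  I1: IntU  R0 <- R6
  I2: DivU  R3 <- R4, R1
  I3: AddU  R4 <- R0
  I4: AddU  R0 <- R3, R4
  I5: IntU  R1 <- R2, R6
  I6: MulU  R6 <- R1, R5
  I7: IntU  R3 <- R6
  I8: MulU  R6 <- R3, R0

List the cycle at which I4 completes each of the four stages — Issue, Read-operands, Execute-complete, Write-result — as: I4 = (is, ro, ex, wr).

I4 = (9, 12, 14, 15)

  I1 | 1 | 2 | 3 | 4
  I2 | 2 | 3 | 10 | 11
  I3 | 3 | 5 | 7 | 8   RAW R0: wait I1 write@4
  I4 | 9 | 12 | 14 | 15   struct: AddU busy until I3 writes@8 · RAW R3: wait I2 write@11
  I5 | 10 | 11 | 12 | 13
  I6 | 11 | 14 | 17 | 18   RAW R1: wait I5 write@13
  I7 | 14 | 19 | 20 | 21   struct: IntU busy until I5 writes@13 · RAW R6: wait I6 write@18
  I8 | 19 | 22 | 25 | 26   struct: MulU busy until I6 writes@18 · RAW R3: wait I7 write@21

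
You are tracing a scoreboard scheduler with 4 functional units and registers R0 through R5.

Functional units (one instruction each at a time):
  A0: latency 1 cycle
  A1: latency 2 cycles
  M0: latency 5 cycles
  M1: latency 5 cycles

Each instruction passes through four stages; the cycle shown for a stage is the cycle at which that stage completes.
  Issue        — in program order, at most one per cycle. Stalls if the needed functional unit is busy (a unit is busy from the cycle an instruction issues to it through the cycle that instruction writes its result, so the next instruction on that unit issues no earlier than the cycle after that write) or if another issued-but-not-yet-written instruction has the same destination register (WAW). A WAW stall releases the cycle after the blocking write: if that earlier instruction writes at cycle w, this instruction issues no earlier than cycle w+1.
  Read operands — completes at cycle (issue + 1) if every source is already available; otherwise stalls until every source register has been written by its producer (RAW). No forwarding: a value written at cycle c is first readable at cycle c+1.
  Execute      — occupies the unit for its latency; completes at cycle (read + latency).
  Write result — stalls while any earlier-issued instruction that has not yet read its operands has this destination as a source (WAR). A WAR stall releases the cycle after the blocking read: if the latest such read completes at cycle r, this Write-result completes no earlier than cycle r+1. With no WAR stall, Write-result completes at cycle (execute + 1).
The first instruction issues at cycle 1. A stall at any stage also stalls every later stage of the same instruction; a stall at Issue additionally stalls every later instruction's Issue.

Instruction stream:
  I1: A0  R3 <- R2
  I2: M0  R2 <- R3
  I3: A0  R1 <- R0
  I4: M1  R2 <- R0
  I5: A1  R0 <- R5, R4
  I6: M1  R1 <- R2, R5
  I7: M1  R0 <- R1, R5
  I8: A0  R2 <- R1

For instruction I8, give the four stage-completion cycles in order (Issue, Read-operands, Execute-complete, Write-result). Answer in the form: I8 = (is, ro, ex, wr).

t=1  I1 issues→A0
t=2  I1 reads · I2 issues→M0
t=3  I1 exec-done
t=4  I1 writes R3
t=5  I2 reads · I3 issues→A0
t=6  I3 reads
t=7  I3 exec-done
t=8  I3 writes R1
t=10  I2 exec-done
t=11  I2 writes R2
t=12  I4 issues→M1
t=13  I4 reads · I5 issues→A1
t=14  I5 reads
t=16  I5 exec-done
t=17  I5 writes R0
t=18  I4 exec-done
t=19  I4 writes R2
t=20  I6 issues→M1
t=21  I6 reads
t=26  I6 exec-done
t=27  I6 writes R1
t=28  I7 issues→M1
t=29  I7 reads · I8 issues→A0
t=30  I8 reads
t=31  I8 exec-done
t=32  I8 writes R2
t=34  I7 exec-done
t=35  I7 writes R0

I8 = (29, 30, 31, 32)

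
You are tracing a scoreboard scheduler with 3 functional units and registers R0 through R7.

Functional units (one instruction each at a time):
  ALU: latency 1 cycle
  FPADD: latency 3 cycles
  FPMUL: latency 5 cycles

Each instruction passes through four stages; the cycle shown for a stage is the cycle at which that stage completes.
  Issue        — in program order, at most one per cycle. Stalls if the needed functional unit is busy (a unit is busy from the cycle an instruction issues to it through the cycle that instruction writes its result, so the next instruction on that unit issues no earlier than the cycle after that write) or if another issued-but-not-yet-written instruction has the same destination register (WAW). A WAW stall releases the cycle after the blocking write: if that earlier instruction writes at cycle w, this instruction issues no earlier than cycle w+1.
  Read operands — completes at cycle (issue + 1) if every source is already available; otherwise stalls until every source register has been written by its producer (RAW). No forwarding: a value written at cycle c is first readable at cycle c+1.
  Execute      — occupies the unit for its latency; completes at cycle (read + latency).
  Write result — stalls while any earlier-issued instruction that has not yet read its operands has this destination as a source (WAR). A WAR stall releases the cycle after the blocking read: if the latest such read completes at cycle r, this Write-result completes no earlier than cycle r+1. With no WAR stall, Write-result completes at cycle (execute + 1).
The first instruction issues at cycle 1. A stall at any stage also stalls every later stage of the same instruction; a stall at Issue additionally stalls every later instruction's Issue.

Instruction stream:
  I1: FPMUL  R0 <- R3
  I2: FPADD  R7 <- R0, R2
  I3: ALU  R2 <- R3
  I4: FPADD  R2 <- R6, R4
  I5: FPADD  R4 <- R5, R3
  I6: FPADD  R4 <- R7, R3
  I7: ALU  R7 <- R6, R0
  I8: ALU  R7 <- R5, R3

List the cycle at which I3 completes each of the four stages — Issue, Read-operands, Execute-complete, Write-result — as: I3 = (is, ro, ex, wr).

I1 -> (1, 2, 7, 8)
I2 -> (2, 9, 12, 13)  // RAW R0: wait I1 write@8
I3 -> (3, 4, 5, 10)  // WAR R2: wait I2 read@9
I4 -> (14, 15, 18, 19)  // struct: FPADD busy until I2 writes@13
I5 -> (20, 21, 24, 25)  // struct: FPADD busy until I4 writes@19
I6 -> (26, 27, 30, 31)  // struct: FPADD busy until I5 writes@25
I7 -> (27, 28, 29, 30)
I8 -> (31, 32, 33, 34)  // struct: ALU busy until I7 writes@30

I3 = (3, 4, 5, 10)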